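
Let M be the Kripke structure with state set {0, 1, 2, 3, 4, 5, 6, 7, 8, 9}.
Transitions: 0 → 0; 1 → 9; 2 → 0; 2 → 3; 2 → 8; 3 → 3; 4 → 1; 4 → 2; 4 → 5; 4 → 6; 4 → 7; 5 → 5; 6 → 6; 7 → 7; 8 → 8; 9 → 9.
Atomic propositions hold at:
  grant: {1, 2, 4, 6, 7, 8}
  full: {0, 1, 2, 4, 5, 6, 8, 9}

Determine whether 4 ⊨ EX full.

Yes

Sat(EX full) = {s : some successor in {0, 1, 2, 4, 5, 6, 8, 9}} = {0, 1, 2, 4, 5, 6, 8, 9}
4 ∈ Sat(EX full) = {0, 1, 2, 4, 5, 6, 8, 9}, so the formula holds at 4.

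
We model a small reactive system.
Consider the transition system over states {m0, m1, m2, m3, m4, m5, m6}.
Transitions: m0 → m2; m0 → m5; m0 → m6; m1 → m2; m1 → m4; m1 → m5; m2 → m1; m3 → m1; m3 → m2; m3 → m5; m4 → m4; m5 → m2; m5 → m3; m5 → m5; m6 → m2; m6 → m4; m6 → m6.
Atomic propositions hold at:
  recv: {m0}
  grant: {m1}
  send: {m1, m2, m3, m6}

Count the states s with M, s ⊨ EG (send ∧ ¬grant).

1

Sat(¬grant) = {m0, m2, m3, m4, m5, m6}
Sat(send ∧ ¬grant) = {m2, m3, m6}
EG (send ∧ ¬grant): greatest fixpoint, start Z0 = {m2, m3, m6}, keep only states in Sat with some successor in Z. Z1 = {m3, m6}; Z2 = {m6}; fixed.
Sat(EG (send ∧ ¬grant)) = {m6}
|Sat(EG (send ∧ ¬grant))| = |{m6}| = 1.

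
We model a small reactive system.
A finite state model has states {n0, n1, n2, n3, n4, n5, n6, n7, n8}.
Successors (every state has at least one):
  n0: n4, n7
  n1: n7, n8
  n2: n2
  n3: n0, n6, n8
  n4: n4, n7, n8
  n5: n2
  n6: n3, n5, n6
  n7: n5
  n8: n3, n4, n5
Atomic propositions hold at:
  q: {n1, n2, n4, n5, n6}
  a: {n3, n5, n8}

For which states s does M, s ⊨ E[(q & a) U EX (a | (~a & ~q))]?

Sat(q & a) = {n5}
Sat(~a) = {n0, n1, n2, n4, n6, n7}
Sat(~q) = {n0, n3, n7, n8}
Sat(~a & ~q) = {n0, n7}
Sat(a | (~a & ~q)) = {n0, n3, n5, n7, n8}
Sat(EX (a | (~a & ~q))) = {s : some successor in {n0, n3, n5, n7, n8}} = {n0, n1, n3, n4, n6, n7, n8}
E[(q & a) U EX (a | (~a & ~q))]: least fixpoint, start Z0 = Sat(EX (a | (~a & ~q))) = {n0, n1, n3, n4, n6, n7, n8}, add states in Sat(q & a) with some successor in Z. Already a fixed point.
Sat(E[(q & a) U EX (a | (~a & ~q))]) = {n0, n1, n3, n4, n6, n7, n8}

{n0, n1, n3, n4, n6, n7, n8}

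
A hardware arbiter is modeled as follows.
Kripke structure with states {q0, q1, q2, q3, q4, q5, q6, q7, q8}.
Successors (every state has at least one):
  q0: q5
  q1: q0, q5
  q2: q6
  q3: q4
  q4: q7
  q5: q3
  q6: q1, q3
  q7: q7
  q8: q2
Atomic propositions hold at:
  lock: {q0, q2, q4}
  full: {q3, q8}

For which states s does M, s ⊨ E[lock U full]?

E[lock U full]: least fixpoint, start Z0 = Sat(full) = {q3, q8}, add states in Sat(lock) with some successor in Z. Already a fixed point.
Sat(E[lock U full]) = {q3, q8}

{q3, q8}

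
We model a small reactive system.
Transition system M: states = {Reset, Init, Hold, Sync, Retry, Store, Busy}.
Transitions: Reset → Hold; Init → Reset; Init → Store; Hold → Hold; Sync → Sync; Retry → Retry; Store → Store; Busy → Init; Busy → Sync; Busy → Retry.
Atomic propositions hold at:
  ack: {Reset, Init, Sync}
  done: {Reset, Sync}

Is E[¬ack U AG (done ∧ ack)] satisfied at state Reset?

No

Sat(¬ack) = {Hold, Retry, Store, Busy}
Sat(done ∧ ack) = {Reset, Sync}
AG (done ∧ ack): greatest fixpoint, start Z0 = {Reset, Sync}, keep only states in Sat with every successor in Z. Z1 = {Sync}; fixed.
Sat(AG (done ∧ ack)) = {Sync}
E[¬ack U AG (done ∧ ack)]: least fixpoint, start Z0 = Sat(AG (done ∧ ack)) = {Sync}, add states in Sat(¬ack) with some successor in Z. Z1 = {Sync, Busy}; fixed.
Sat(E[¬ack U AG (done ∧ ack)]) = {Sync, Busy}
Reset ∉ Sat(E[¬ack U AG (done ∧ ack)]) = {Sync, Busy}, so the formula does not hold at Reset.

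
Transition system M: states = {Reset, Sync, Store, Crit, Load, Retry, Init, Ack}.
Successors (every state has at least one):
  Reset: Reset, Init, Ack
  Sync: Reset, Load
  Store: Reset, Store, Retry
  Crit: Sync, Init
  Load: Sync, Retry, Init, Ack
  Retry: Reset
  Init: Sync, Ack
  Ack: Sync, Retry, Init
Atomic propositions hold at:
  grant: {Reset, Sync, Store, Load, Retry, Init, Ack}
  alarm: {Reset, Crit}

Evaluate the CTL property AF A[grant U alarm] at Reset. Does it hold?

Yes

A[grant U alarm]: least fixpoint, start Z0 = Sat(alarm) = {Reset, Crit}, add states in Sat(grant) with every successor in Z. Z1 = {Reset, Crit, Retry}; fixed.
Sat(A[grant U alarm]) = {Reset, Crit, Retry}
AF A[grant U alarm]: least fixpoint, start Z0 = {Reset, Crit, Retry}, add states with every successor in Z. Already a fixed point.
Sat(AF A[grant U alarm]) = {Reset, Crit, Retry}
Reset ∈ Sat(AF A[grant U alarm]) = {Reset, Crit, Retry}, so the formula holds at Reset.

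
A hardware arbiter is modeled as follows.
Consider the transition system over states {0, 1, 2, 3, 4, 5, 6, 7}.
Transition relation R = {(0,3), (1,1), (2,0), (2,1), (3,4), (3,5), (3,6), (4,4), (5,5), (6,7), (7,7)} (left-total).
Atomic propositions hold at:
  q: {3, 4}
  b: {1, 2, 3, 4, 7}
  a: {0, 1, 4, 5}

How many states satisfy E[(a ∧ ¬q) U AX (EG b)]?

5

Sat(¬q) = {0, 1, 2, 5, 6, 7}
Sat(a ∧ ¬q) = {0, 1, 5}
EG b: greatest fixpoint, start Z0 = {1, 2, 3, 4, 7}, keep only states in Sat with some successor in Z. Already a fixed point.
Sat(EG b) = {1, 2, 3, 4, 7}
Sat(AX (EG b)) = {s : every successor in {1, 2, 3, 4, 7}} = {0, 1, 4, 6, 7}
E[(a ∧ ¬q) U AX (EG b)]: least fixpoint, start Z0 = Sat(AX (EG b)) = {0, 1, 4, 6, 7}, add states in Sat(a ∧ ¬q) with some successor in Z. Already a fixed point.
Sat(E[(a ∧ ¬q) U AX (EG b)]) = {0, 1, 4, 6, 7}
|Sat(E[(a ∧ ¬q) U AX (EG b)])| = |{0, 1, 4, 6, 7}| = 5.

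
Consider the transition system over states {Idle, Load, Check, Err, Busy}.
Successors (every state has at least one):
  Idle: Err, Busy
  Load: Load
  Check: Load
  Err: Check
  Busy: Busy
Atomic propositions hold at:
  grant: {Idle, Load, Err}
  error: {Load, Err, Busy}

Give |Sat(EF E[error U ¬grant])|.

4

Sat(¬grant) = {Check, Busy}
E[error U ¬grant]: least fixpoint, start Z0 = Sat(¬grant) = {Check, Busy}, add states in Sat(error) with some successor in Z. Z1 = {Check, Err, Busy}; fixed.
Sat(E[error U ¬grant]) = {Check, Err, Busy}
EF E[error U ¬grant]: least fixpoint, start Z0 = {Check, Err, Busy}, add states with some successor in Z. Z1 = {Idle, Check, Err, Busy}; fixed.
Sat(EF E[error U ¬grant]) = {Idle, Check, Err, Busy}
|Sat(EF E[error U ¬grant])| = |{Idle, Check, Err, Busy}| = 4.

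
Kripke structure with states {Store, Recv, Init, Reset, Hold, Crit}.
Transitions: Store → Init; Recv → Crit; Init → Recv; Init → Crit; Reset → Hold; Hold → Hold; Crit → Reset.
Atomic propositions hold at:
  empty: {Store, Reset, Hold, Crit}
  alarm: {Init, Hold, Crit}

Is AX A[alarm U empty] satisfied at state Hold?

A[alarm U empty]: least fixpoint, start Z0 = Sat(empty) = {Store, Reset, Hold, Crit}, add states in Sat(alarm) with every successor in Z. Already a fixed point.
Sat(A[alarm U empty]) = {Store, Reset, Hold, Crit}
Sat(AX A[alarm U empty]) = {s : every successor in {Store, Reset, Hold, Crit}} = {Recv, Reset, Hold, Crit}
Hold ∈ Sat(AX A[alarm U empty]) = {Recv, Reset, Hold, Crit}, so the formula holds at Hold.

Yes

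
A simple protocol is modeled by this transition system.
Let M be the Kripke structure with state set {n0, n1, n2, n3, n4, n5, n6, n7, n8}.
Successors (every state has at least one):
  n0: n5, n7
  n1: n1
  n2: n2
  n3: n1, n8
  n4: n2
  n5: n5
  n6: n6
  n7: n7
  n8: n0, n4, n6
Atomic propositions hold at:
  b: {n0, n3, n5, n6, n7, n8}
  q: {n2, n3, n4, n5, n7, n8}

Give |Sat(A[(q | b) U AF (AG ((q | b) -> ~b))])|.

3

Sat(q | b) = {n0, n2, n3, n4, n5, n6, n7, n8}
Sat(~b) = {n1, n2, n4}
Sat((q | b) -> ~b) = {n1, n2, n4}
AG ((q | b) -> ~b): greatest fixpoint, start Z0 = {n1, n2, n4}, keep only states in Sat with every successor in Z. Already a fixed point.
Sat(AG ((q | b) -> ~b)) = {n1, n2, n4}
AF (AG ((q | b) -> ~b)): least fixpoint, start Z0 = {n1, n2, n4}, add states with every successor in Z. Already a fixed point.
Sat(AF (AG ((q | b) -> ~b))) = {n1, n2, n4}
A[(q | b) U AF (AG ((q | b) -> ~b))]: least fixpoint, start Z0 = Sat(AF (AG ((q | b) -> ~b))) = {n1, n2, n4}, add states in Sat(q | b) with every successor in Z. Already a fixed point.
Sat(A[(q | b) U AF (AG ((q | b) -> ~b))]) = {n1, n2, n4}
|Sat(A[(q | b) U AF (AG ((q | b) -> ~b))])| = |{n1, n2, n4}| = 3.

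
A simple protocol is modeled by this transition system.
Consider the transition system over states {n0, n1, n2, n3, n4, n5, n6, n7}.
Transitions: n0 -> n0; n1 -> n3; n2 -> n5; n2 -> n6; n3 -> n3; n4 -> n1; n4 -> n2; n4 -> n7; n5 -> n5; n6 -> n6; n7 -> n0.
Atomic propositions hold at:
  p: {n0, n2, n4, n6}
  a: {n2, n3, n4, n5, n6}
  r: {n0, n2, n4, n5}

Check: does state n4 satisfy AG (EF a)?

No

EF a: least fixpoint, start Z0 = {n2, n3, n4, n5, n6}, add states with some successor in Z. Z1 = {n1, n2, n3, n4, n5, n6}; fixed.
Sat(EF a) = {n1, n2, n3, n4, n5, n6}
AG (EF a): greatest fixpoint, start Z0 = {n1, n2, n3, n4, n5, n6}, keep only states in Sat with every successor in Z. Z1 = {n1, n2, n3, n5, n6}; fixed.
Sat(AG (EF a)) = {n1, n2, n3, n5, n6}
n4 ∉ Sat(AG (EF a)) = {n1, n2, n3, n5, n6}, so the formula does not hold at n4.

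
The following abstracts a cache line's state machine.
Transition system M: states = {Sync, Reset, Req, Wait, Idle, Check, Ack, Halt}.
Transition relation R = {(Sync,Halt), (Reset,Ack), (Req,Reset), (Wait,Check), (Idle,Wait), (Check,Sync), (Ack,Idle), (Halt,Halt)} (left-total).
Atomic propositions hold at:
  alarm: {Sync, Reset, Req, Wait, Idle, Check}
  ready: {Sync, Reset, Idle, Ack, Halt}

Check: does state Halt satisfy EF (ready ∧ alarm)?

No

Sat(ready ∧ alarm) = {Sync, Reset, Idle}
EF (ready ∧ alarm): least fixpoint, start Z0 = {Sync, Reset, Idle}, add states with some successor in Z. Z1 = {Sync, Reset, Req, Idle, Check, Ack}; Z2 = {Sync, Reset, Req, Wait, Idle, Check, Ack}; fixed.
Sat(EF (ready ∧ alarm)) = {Sync, Reset, Req, Wait, Idle, Check, Ack}
Halt ∉ Sat(EF (ready ∧ alarm)) = {Sync, Reset, Req, Wait, Idle, Check, Ack}, so the formula does not hold at Halt.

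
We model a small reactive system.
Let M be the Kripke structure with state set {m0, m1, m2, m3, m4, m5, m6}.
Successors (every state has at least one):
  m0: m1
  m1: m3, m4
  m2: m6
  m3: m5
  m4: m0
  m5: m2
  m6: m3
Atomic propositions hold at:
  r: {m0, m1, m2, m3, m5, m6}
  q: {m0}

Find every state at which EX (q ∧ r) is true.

Sat(q ∧ r) = {m0}
Sat(EX (q ∧ r)) = {s : some successor in {m0}} = {m4}

{m4}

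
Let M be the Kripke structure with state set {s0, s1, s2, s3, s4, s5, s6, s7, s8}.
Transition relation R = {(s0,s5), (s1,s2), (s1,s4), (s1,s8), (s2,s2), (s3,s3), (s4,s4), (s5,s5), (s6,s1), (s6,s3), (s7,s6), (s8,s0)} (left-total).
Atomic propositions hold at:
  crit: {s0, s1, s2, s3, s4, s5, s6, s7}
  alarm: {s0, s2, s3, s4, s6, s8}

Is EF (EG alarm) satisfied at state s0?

EG alarm: greatest fixpoint, start Z0 = {s0, s2, s3, s4, s6, s8}, keep only states in Sat with some successor in Z. Z1 = {s2, s3, s4, s6, s8}; Z2 = {s2, s3, s4, s6}; fixed.
Sat(EG alarm) = {s2, s3, s4, s6}
EF (EG alarm): least fixpoint, start Z0 = {s2, s3, s4, s6}, add states with some successor in Z. Z1 = {s1, s2, s3, s4, s6, s7}; fixed.
Sat(EF (EG alarm)) = {s1, s2, s3, s4, s6, s7}
s0 ∉ Sat(EF (EG alarm)) = {s1, s2, s3, s4, s6, s7}, so the formula does not hold at s0.

No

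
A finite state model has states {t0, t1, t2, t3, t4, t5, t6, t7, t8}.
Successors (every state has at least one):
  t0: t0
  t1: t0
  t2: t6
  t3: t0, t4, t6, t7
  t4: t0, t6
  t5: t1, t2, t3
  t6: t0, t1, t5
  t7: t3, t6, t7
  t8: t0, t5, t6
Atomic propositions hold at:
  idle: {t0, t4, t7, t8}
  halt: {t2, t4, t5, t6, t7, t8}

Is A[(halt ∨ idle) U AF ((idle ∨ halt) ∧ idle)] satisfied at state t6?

Sat(halt ∨ idle) = {t0, t2, t4, t5, t6, t7, t8}
Sat(idle ∨ halt) = {t0, t2, t4, t5, t6, t7, t8}
Sat((idle ∨ halt) ∧ idle) = {t0, t4, t7, t8}
AF ((idle ∨ halt) ∧ idle): least fixpoint, start Z0 = {t0, t4, t7, t8}, add states with every successor in Z. Z1 = {t0, t1, t4, t7, t8}; fixed.
Sat(AF ((idle ∨ halt) ∧ idle)) = {t0, t1, t4, t7, t8}
A[(halt ∨ idle) U AF ((idle ∨ halt) ∧ idle)]: least fixpoint, start Z0 = Sat(AF ((idle ∨ halt) ∧ idle)) = {t0, t1, t4, t7, t8}, add states in Sat(halt ∨ idle) with every successor in Z. Already a fixed point.
Sat(A[(halt ∨ idle) U AF ((idle ∨ halt) ∧ idle)]) = {t0, t1, t4, t7, t8}
t6 ∉ Sat(A[(halt ∨ idle) U AF ((idle ∨ halt) ∧ idle)]) = {t0, t1, t4, t7, t8}, so the formula does not hold at t6.

No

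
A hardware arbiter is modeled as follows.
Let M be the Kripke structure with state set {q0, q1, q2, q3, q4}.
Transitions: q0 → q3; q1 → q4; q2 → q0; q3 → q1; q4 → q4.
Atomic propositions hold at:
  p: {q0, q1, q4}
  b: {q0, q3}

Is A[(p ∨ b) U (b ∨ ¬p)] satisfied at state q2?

Sat(p ∨ b) = {q0, q1, q3, q4}
Sat(¬p) = {q2, q3}
Sat(b ∨ ¬p) = {q0, q2, q3}
A[(p ∨ b) U (b ∨ ¬p)]: least fixpoint, start Z0 = Sat((b ∨ ¬p)) = {q0, q2, q3}, add states in Sat(p ∨ b) with every successor in Z. Already a fixed point.
Sat(A[(p ∨ b) U (b ∨ ¬p)]) = {q0, q2, q3}
q2 ∈ Sat(A[(p ∨ b) U (b ∨ ¬p)]) = {q0, q2, q3}, so the formula holds at q2.

Yes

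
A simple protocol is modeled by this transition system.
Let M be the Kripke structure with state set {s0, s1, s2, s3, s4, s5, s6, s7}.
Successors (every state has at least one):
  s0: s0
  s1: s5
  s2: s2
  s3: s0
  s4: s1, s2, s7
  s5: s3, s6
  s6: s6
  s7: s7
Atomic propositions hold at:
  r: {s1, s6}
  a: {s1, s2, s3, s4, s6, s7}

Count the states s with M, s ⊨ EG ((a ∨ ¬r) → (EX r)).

2

Sat(¬r) = {s0, s2, s3, s4, s5, s7}
Sat(a ∨ ¬r) = {s0, s1, s2, s3, s4, s5, s6, s7}
Sat(EX r) = {s : some successor in {s1, s6}} = {s4, s5, s6}
Sat((a ∨ ¬r) → (EX r)) = {s4, s5, s6}
EG ((a ∨ ¬r) → (EX r)): greatest fixpoint, start Z0 = {s4, s5, s6}, keep only states in Sat with some successor in Z. Z1 = {s5, s6}; fixed.
Sat(EG ((a ∨ ¬r) → (EX r))) = {s5, s6}
|Sat(EG ((a ∨ ¬r) → (EX r)))| = |{s5, s6}| = 2.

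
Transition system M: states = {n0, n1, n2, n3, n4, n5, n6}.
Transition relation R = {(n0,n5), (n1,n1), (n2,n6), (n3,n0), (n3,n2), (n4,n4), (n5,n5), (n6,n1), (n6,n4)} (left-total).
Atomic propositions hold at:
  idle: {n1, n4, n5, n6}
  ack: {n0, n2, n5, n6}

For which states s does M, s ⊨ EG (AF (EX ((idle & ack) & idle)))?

{n0, n3, n5}

Sat(idle & ack) = {n5, n6}
Sat((idle & ack) & idle) = {n5, n6}
Sat(EX ((idle & ack) & idle)) = {s : some successor in {n5, n6}} = {n0, n2, n5}
AF (EX ((idle & ack) & idle)): least fixpoint, start Z0 = {n0, n2, n5}, add states with every successor in Z. Z1 = {n0, n2, n3, n5}; fixed.
Sat(AF (EX ((idle & ack) & idle))) = {n0, n2, n3, n5}
EG (AF (EX ((idle & ack) & idle))): greatest fixpoint, start Z0 = {n0, n2, n3, n5}, keep only states in Sat with some successor in Z. Z1 = {n0, n3, n5}; fixed.
Sat(EG (AF (EX ((idle & ack) & idle)))) = {n0, n3, n5}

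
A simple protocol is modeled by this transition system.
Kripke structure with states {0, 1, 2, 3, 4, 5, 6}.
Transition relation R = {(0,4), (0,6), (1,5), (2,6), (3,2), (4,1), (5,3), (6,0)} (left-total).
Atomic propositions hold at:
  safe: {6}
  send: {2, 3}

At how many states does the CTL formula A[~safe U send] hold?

5

Sat(~safe) = {0, 1, 2, 3, 4, 5}
A[~safe U send]: least fixpoint, start Z0 = Sat(send) = {2, 3}, add states in Sat(~safe) with every successor in Z. Z1 = {2, 3, 5}; Z2 = {1, 2, 3, 5}; Z3 = {1, 2, 3, 4, 5}; fixed.
Sat(A[~safe U send]) = {1, 2, 3, 4, 5}
|Sat(A[~safe U send])| = |{1, 2, 3, 4, 5}| = 5.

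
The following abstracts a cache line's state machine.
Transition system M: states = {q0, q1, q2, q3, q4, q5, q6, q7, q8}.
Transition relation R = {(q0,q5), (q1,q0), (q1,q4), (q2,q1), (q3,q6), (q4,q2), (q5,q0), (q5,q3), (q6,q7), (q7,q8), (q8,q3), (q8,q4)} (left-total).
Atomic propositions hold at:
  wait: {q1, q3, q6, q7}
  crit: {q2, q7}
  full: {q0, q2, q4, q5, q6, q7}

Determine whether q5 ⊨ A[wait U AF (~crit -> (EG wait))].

No

Sat(~crit) = {q0, q1, q3, q4, q5, q6, q8}
EG wait: greatest fixpoint, start Z0 = {q1, q3, q6, q7}, keep only states in Sat with some successor in Z. Z1 = {q3, q6}; Z2 = {q3}; Z3 = ∅; fixed.
Sat(EG wait) = ∅
Sat(~crit -> (EG wait)) = {q2, q7}
AF (~crit -> (EG wait)): least fixpoint, start Z0 = {q2, q7}, add states with every successor in Z. Z1 = {q2, q4, q6, q7}; Z2 = {q2, q3, q4, q6, q7}; Z3 = {q2, q3, q4, q6, q7, q8}; fixed.
Sat(AF (~crit -> (EG wait))) = {q2, q3, q4, q6, q7, q8}
A[wait U AF (~crit -> (EG wait))]: least fixpoint, start Z0 = Sat(AF (~crit -> (EG wait))) = {q2, q3, q4, q6, q7, q8}, add states in Sat(wait) with every successor in Z. Already a fixed point.
Sat(A[wait U AF (~crit -> (EG wait))]) = {q2, q3, q4, q6, q7, q8}
q5 ∉ Sat(A[wait U AF (~crit -> (EG wait))]) = {q2, q3, q4, q6, q7, q8}, so the formula does not hold at q5.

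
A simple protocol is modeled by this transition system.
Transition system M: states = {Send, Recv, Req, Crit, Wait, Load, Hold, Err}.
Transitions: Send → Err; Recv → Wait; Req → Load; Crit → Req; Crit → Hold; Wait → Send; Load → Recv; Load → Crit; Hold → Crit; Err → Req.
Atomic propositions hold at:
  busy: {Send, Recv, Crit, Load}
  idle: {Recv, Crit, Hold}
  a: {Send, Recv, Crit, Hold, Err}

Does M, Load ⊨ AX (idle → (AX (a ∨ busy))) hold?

Sat(a ∨ busy) = {Send, Recv, Crit, Load, Hold, Err}
Sat(AX (a ∨ busy)) = {s : every successor in {Send, Recv, Crit, Load, Hold, Err}} = {Send, Req, Wait, Load, Hold}
Sat(idle → (AX (a ∨ busy))) = {Send, Req, Wait, Load, Hold, Err}
Sat(AX (idle → (AX (a ∨ busy)))) = {s : every successor in {Send, Req, Wait, Load, Hold, Err}} = {Send, Recv, Req, Crit, Wait, Err}
Load ∉ Sat(AX (idle → (AX (a ∨ busy)))) = {Send, Recv, Req, Crit, Wait, Err}, so the formula does not hold at Load.

No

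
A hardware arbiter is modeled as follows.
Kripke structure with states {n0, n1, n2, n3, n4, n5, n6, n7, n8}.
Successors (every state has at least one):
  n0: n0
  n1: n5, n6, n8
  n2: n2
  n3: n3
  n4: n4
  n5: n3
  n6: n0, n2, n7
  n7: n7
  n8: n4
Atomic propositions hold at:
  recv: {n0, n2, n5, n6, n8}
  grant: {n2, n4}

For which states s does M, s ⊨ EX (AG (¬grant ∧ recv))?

Sat(¬grant) = {n0, n1, n3, n5, n6, n7, n8}
Sat(¬grant ∧ recv) = {n0, n5, n6, n8}
AG (¬grant ∧ recv): greatest fixpoint, start Z0 = {n0, n5, n6, n8}, keep only states in Sat with every successor in Z. Z1 = {n0}; fixed.
Sat(AG (¬grant ∧ recv)) = {n0}
Sat(EX (AG (¬grant ∧ recv))) = {s : some successor in {n0}} = {n0, n6}

{n0, n6}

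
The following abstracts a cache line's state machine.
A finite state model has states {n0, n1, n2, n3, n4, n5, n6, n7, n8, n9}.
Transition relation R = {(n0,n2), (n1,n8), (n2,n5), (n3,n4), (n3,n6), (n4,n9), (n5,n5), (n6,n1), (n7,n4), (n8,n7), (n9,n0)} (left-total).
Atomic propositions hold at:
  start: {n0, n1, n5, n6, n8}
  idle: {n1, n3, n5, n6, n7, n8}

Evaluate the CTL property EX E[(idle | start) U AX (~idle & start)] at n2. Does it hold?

No

Sat(idle | start) = {n0, n1, n3, n5, n6, n7, n8}
Sat(~idle) = {n0, n2, n4, n9}
Sat(~idle & start) = {n0}
Sat(AX (~idle & start)) = {s : every successor in {n0}} = {n9}
E[(idle | start) U AX (~idle & start)]: least fixpoint, start Z0 = Sat(AX (~idle & start)) = {n9}, add states in Sat(idle | start) with some successor in Z. Already a fixed point.
Sat(E[(idle | start) U AX (~idle & start)]) = {n9}
Sat(EX E[(idle | start) U AX (~idle & start)]) = {s : some successor in {n9}} = {n4}
n2 ∉ Sat(EX E[(idle | start) U AX (~idle & start)]) = {n4}, so the formula does not hold at n2.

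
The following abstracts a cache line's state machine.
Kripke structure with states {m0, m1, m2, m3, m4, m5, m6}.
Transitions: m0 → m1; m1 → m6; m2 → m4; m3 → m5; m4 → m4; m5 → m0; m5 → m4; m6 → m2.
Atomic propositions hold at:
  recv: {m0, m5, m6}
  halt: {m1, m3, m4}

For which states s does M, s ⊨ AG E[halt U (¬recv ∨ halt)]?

Sat(¬recv) = {m1, m2, m3, m4}
Sat(¬recv ∨ halt) = {m1, m2, m3, m4}
E[halt U (¬recv ∨ halt)]: least fixpoint, start Z0 = Sat((¬recv ∨ halt)) = {m1, m2, m3, m4}, add states in Sat(halt) with some successor in Z. Already a fixed point.
Sat(E[halt U (¬recv ∨ halt)]) = {m1, m2, m3, m4}
AG E[halt U (¬recv ∨ halt)]: greatest fixpoint, start Z0 = {m1, m2, m3, m4}, keep only states in Sat with every successor in Z. Z1 = {m2, m4}; fixed.
Sat(AG E[halt U (¬recv ∨ halt)]) = {m2, m4}

{m2, m4}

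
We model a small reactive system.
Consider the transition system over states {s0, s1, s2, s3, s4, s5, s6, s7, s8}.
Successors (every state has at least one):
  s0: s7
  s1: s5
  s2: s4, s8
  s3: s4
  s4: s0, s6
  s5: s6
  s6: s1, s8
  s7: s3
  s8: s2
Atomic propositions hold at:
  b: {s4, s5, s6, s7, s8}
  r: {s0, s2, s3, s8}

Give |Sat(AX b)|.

Sat(AX b) = {s : every successor in {s4, s5, s6, s7, s8}} = {s0, s1, s2, s3, s5}
|Sat(AX b)| = |{s0, s1, s2, s3, s5}| = 5.

5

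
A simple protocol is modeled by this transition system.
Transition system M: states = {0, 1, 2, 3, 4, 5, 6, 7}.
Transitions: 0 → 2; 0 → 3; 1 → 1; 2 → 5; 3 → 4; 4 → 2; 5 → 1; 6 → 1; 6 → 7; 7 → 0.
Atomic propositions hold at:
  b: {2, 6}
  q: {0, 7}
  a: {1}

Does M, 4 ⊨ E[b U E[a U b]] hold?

E[a U b]: least fixpoint, start Z0 = Sat(b) = {2, 6}, add states in Sat(a) with some successor in Z. Already a fixed point.
Sat(E[a U b]) = {2, 6}
E[b U E[a U b]]: least fixpoint, start Z0 = Sat(E[a U b]) = {2, 6}, add states in Sat(b) with some successor in Z. Already a fixed point.
Sat(E[b U E[a U b]]) = {2, 6}
4 ∉ Sat(E[b U E[a U b]]) = {2, 6}, so the formula does not hold at 4.

No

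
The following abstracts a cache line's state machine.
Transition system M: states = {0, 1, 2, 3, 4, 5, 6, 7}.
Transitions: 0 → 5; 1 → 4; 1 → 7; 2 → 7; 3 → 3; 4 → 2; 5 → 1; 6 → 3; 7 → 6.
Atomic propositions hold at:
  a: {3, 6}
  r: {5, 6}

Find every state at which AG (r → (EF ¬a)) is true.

{3}

Sat(¬a) = {0, 1, 2, 4, 5, 7}
EF ¬a: least fixpoint, start Z0 = {0, 1, 2, 4, 5, 7}, add states with some successor in Z. Already a fixed point.
Sat(EF ¬a) = {0, 1, 2, 4, 5, 7}
Sat(r → (EF ¬a)) = {0, 1, 2, 3, 4, 5, 7}
AG (r → (EF ¬a)): greatest fixpoint, start Z0 = {0, 1, 2, 3, 4, 5, 7}, keep only states in Sat with every successor in Z. Z1 = {0, 1, 2, 3, 4, 5}; Z2 = {0, 3, 4, 5}; Z3 = {0, 3}; Z4 = {3}; fixed.
Sat(AG (r → (EF ¬a))) = {3}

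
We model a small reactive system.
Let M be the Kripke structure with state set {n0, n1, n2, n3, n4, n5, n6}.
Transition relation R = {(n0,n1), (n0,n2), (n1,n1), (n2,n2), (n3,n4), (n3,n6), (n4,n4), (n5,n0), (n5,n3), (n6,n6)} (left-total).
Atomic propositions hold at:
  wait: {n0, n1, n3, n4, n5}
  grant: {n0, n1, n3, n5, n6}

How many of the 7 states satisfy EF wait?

EF wait: least fixpoint, start Z0 = {n0, n1, n3, n4, n5}, add states with some successor in Z. Already a fixed point.
Sat(EF wait) = {n0, n1, n3, n4, n5}
|Sat(EF wait)| = |{n0, n1, n3, n4, n5}| = 5.

5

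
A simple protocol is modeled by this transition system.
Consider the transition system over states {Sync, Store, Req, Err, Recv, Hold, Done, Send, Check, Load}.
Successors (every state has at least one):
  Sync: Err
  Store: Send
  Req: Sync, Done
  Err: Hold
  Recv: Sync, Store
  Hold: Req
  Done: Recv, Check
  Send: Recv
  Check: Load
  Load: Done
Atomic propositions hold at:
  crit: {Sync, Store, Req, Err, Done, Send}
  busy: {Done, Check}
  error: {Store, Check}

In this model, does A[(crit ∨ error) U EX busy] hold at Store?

Sat(crit ∨ error) = {Sync, Store, Req, Err, Done, Send, Check}
Sat(EX busy) = {s : some successor in {Done, Check}} = {Req, Done, Load}
A[(crit ∨ error) U EX busy]: least fixpoint, start Z0 = Sat(EX busy) = {Req, Done, Load}, add states in Sat(crit ∨ error) with every successor in Z. Z1 = {Req, Done, Check, Load}; fixed.
Sat(A[(crit ∨ error) U EX busy]) = {Req, Done, Check, Load}
Store ∉ Sat(A[(crit ∨ error) U EX busy]) = {Req, Done, Check, Load}, so the formula does not hold at Store.

No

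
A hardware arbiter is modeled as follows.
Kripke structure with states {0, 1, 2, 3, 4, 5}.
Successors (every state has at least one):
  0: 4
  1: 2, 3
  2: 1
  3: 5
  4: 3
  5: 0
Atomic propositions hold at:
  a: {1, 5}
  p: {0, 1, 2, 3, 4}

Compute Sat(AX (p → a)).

Sat(p → a) = {1, 5}
Sat(AX (p → a)) = {s : every successor in {1, 5}} = {2, 3}

{2, 3}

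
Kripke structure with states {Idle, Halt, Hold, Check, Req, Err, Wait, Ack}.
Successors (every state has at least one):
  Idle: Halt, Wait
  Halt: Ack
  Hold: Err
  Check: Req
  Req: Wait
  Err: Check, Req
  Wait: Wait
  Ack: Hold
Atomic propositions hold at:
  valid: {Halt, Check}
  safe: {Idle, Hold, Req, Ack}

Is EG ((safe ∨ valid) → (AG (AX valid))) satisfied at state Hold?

Sat(safe ∨ valid) = {Idle, Halt, Hold, Check, Req, Ack}
Sat(AX valid) = {s : every successor in {Halt, Check}} = ∅
AG (AX valid): greatest fixpoint, start Z0 = ∅, keep only states in Sat with every successor in Z. Already a fixed point.
Sat(AG (AX valid)) = ∅
Sat((safe ∨ valid) → (AG (AX valid))) = {Err, Wait}
EG ((safe ∨ valid) → (AG (AX valid))): greatest fixpoint, start Z0 = {Err, Wait}, keep only states in Sat with some successor in Z. Z1 = {Wait}; fixed.
Sat(EG ((safe ∨ valid) → (AG (AX valid)))) = {Wait}
Hold ∉ Sat(EG ((safe ∨ valid) → (AG (AX valid)))) = {Wait}, so the formula does not hold at Hold.

No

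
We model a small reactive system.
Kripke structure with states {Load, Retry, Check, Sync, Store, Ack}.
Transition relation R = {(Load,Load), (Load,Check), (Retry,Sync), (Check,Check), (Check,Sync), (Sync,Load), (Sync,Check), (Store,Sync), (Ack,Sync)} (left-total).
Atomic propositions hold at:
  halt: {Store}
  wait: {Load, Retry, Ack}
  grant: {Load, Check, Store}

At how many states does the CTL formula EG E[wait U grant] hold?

2

E[wait U grant]: least fixpoint, start Z0 = Sat(grant) = {Load, Check, Store}, add states in Sat(wait) with some successor in Z. Already a fixed point.
Sat(E[wait U grant]) = {Load, Check, Store}
EG E[wait U grant]: greatest fixpoint, start Z0 = {Load, Check, Store}, keep only states in Sat with some successor in Z. Z1 = {Load, Check}; fixed.
Sat(EG E[wait U grant]) = {Load, Check}
|Sat(EG E[wait U grant])| = |{Load, Check}| = 2.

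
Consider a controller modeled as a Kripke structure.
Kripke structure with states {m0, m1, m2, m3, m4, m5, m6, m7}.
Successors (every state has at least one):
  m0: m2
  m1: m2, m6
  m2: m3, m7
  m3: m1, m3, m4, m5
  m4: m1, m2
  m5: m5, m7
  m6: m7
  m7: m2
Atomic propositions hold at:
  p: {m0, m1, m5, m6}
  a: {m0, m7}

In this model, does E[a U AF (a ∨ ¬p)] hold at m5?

No

Sat(¬p) = {m2, m3, m4, m7}
Sat(a ∨ ¬p) = {m0, m2, m3, m4, m7}
AF (a ∨ ¬p): least fixpoint, start Z0 = {m0, m2, m3, m4, m7}, add states with every successor in Z. Z1 = {m0, m2, m3, m4, m6, m7}; Z2 = {m0, m1, m2, m3, m4, m6, m7}; fixed.
Sat(AF (a ∨ ¬p)) = {m0, m1, m2, m3, m4, m6, m7}
E[a U AF (a ∨ ¬p)]: least fixpoint, start Z0 = Sat(AF (a ∨ ¬p)) = {m0, m1, m2, m3, m4, m6, m7}, add states in Sat(a) with some successor in Z. Already a fixed point.
Sat(E[a U AF (a ∨ ¬p)]) = {m0, m1, m2, m3, m4, m6, m7}
m5 ∉ Sat(E[a U AF (a ∨ ¬p)]) = {m0, m1, m2, m3, m4, m6, m7}, so the formula does not hold at m5.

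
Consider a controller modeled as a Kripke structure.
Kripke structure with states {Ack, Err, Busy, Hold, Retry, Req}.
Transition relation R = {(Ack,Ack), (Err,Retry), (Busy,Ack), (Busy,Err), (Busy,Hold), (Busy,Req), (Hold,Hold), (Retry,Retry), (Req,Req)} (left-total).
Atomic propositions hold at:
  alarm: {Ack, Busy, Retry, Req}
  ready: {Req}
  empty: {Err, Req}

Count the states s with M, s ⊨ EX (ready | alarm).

5

Sat(ready | alarm) = {Ack, Busy, Retry, Req}
Sat(EX (ready | alarm)) = {s : some successor in {Ack, Busy, Retry, Req}} = {Ack, Err, Busy, Retry, Req}
|Sat(EX (ready | alarm))| = |{Ack, Err, Busy, Retry, Req}| = 5.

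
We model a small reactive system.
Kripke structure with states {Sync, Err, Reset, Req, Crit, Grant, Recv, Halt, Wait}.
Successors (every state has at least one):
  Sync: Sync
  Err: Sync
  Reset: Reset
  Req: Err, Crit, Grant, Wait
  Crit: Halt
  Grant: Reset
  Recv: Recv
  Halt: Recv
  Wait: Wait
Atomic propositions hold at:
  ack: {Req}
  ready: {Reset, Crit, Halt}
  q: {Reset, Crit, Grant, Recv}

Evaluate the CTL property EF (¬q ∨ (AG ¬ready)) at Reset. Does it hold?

No

Sat(¬q) = {Sync, Err, Req, Halt, Wait}
Sat(¬ready) = {Sync, Err, Req, Grant, Recv, Wait}
AG ¬ready: greatest fixpoint, start Z0 = {Sync, Err, Req, Grant, Recv, Wait}, keep only states in Sat with every successor in Z. Z1 = {Sync, Err, Recv, Wait}; fixed.
Sat(AG ¬ready) = {Sync, Err, Recv, Wait}
Sat(¬q ∨ (AG ¬ready)) = {Sync, Err, Req, Recv, Halt, Wait}
EF (¬q ∨ (AG ¬ready)): least fixpoint, start Z0 = {Sync, Err, Req, Recv, Halt, Wait}, add states with some successor in Z. Z1 = {Sync, Err, Req, Crit, Recv, Halt, Wait}; fixed.
Sat(EF (¬q ∨ (AG ¬ready))) = {Sync, Err, Req, Crit, Recv, Halt, Wait}
Reset ∉ Sat(EF (¬q ∨ (AG ¬ready))) = {Sync, Err, Req, Crit, Recv, Halt, Wait}, so the formula does not hold at Reset.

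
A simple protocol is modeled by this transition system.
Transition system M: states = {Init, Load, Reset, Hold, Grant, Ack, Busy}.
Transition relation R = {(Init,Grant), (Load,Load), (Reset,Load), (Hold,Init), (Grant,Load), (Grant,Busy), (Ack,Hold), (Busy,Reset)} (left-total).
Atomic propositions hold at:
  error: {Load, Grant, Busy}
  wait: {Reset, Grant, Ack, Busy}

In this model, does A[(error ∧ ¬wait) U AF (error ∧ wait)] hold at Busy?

Sat(¬wait) = {Init, Load, Hold}
Sat(error ∧ ¬wait) = {Load}
Sat(error ∧ wait) = {Grant, Busy}
AF (error ∧ wait): least fixpoint, start Z0 = {Grant, Busy}, add states with every successor in Z. Z1 = {Init, Grant, Busy}; Z2 = {Init, Hold, Grant, Busy}; Z3 = {Init, Hold, Grant, Ack, Busy}; fixed.
Sat(AF (error ∧ wait)) = {Init, Hold, Grant, Ack, Busy}
A[(error ∧ ¬wait) U AF (error ∧ wait)]: least fixpoint, start Z0 = Sat(AF (error ∧ wait)) = {Init, Hold, Grant, Ack, Busy}, add states in Sat(error ∧ ¬wait) with every successor in Z. Already a fixed point.
Sat(A[(error ∧ ¬wait) U AF (error ∧ wait)]) = {Init, Hold, Grant, Ack, Busy}
Busy ∈ Sat(A[(error ∧ ¬wait) U AF (error ∧ wait)]) = {Init, Hold, Grant, Ack, Busy}, so the formula holds at Busy.

Yes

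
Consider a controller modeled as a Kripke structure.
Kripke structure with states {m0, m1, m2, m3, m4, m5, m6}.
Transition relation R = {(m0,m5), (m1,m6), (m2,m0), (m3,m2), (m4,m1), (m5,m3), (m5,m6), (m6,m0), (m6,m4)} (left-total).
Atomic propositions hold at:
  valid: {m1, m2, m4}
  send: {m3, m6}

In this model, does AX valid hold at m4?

Yes

Sat(AX valid) = {s : every successor in {m1, m2, m4}} = {m3, m4}
m4 ∈ Sat(AX valid) = {m3, m4}, so the formula holds at m4.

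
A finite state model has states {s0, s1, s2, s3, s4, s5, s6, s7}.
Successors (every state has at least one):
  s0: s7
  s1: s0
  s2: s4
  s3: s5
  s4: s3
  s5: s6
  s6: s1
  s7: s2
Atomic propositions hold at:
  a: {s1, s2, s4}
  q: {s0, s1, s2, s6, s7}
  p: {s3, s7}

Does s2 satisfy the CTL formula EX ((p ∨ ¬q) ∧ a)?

Sat(¬q) = {s3, s4, s5}
Sat(p ∨ ¬q) = {s3, s4, s5, s7}
Sat((p ∨ ¬q) ∧ a) = {s4}
Sat(EX ((p ∨ ¬q) ∧ a)) = {s : some successor in {s4}} = {s2}
s2 ∈ Sat(EX ((p ∨ ¬q) ∧ a)) = {s2}, so the formula holds at s2.

Yes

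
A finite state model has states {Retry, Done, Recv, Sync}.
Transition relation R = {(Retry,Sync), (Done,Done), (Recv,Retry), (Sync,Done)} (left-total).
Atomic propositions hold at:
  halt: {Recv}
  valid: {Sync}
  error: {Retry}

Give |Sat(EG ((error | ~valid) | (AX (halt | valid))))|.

1

Sat(~valid) = {Retry, Done, Recv}
Sat(error | ~valid) = {Retry, Done, Recv}
Sat(halt | valid) = {Recv, Sync}
Sat(AX (halt | valid)) = {s : every successor in {Recv, Sync}} = {Retry}
Sat((error | ~valid) | (AX (halt | valid))) = {Retry, Done, Recv}
EG ((error | ~valid) | (AX (halt | valid))): greatest fixpoint, start Z0 = {Retry, Done, Recv}, keep only states in Sat with some successor in Z. Z1 = {Done, Recv}; Z2 = {Done}; fixed.
Sat(EG ((error | ~valid) | (AX (halt | valid)))) = {Done}
|Sat(EG ((error | ~valid) | (AX (halt | valid))))| = |{Done}| = 1.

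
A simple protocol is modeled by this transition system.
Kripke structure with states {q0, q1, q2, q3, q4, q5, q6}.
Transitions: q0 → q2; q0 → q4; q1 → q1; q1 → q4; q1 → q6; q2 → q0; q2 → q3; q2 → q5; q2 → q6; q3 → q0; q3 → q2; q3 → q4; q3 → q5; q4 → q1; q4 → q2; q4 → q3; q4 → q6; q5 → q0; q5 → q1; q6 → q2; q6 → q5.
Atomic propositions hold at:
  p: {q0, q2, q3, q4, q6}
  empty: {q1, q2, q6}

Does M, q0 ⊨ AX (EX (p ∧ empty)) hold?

Yes

Sat(p ∧ empty) = {q2, q6}
Sat(EX (p ∧ empty)) = {s : some successor in {q2, q6}} = {q0, q1, q2, q3, q4, q6}
Sat(AX (EX (p ∧ empty))) = {s : every successor in {q0, q1, q2, q3, q4, q6}} = {q0, q1, q4, q5}
q0 ∈ Sat(AX (EX (p ∧ empty))) = {q0, q1, q4, q5}, so the formula holds at q0.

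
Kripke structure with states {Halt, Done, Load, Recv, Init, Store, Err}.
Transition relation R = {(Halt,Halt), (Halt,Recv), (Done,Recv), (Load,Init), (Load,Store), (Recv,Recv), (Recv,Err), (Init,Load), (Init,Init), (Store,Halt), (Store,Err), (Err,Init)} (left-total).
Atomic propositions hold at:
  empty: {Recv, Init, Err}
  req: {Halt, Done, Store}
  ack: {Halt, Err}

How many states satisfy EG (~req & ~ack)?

Sat(~req) = {Load, Recv, Init, Err}
Sat(~ack) = {Done, Load, Recv, Init, Store}
Sat(~req & ~ack) = {Load, Recv, Init}
EG (~req & ~ack): greatest fixpoint, start Z0 = {Load, Recv, Init}, keep only states in Sat with some successor in Z. Already a fixed point.
Sat(EG (~req & ~ack)) = {Load, Recv, Init}
|Sat(EG (~req & ~ack))| = |{Load, Recv, Init}| = 3.

3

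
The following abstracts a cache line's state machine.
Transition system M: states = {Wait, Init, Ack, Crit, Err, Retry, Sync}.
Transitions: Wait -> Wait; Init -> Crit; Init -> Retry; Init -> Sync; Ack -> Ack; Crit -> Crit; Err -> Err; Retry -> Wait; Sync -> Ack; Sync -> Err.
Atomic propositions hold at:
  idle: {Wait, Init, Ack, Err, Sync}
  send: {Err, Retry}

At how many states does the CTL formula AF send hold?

2

AF send: least fixpoint, start Z0 = {Err, Retry}, add states with every successor in Z. Already a fixed point.
Sat(AF send) = {Err, Retry}
|Sat(AF send)| = |{Err, Retry}| = 2.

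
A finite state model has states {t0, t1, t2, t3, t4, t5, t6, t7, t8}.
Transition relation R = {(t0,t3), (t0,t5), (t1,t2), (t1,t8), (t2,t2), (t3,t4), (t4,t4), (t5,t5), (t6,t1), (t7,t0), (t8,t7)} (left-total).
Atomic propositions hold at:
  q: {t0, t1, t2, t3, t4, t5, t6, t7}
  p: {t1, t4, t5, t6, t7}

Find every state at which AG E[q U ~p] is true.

{t2}

Sat(~p) = {t0, t2, t3, t8}
E[q U ~p]: least fixpoint, start Z0 = Sat(~p) = {t0, t2, t3, t8}, add states in Sat(q) with some successor in Z. Z1 = {t0, t1, t2, t3, t7, t8}; Z2 = {t0, t1, t2, t3, t6, t7, t8}; fixed.
Sat(E[q U ~p]) = {t0, t1, t2, t3, t6, t7, t8}
AG E[q U ~p]: greatest fixpoint, start Z0 = {t0, t1, t2, t3, t6, t7, t8}, keep only states in Sat with every successor in Z. Z1 = {t1, t2, t6, t7, t8}; Z2 = {t1, t2, t6, t8}; Z3 = {t1, t2, t6}; Z4 = {t2, t6}; Z5 = {t2}; fixed.
Sat(AG E[q U ~p]) = {t2}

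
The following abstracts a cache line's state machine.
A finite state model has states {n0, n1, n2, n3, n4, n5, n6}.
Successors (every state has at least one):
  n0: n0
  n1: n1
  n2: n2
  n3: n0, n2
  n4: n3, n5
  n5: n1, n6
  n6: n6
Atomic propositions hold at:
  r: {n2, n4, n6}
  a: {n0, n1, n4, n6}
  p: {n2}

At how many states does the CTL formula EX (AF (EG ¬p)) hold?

Sat(¬p) = {n0, n1, n3, n4, n5, n6}
EG ¬p: greatest fixpoint, start Z0 = {n0, n1, n3, n4, n5, n6}, keep only states in Sat with some successor in Z. Already a fixed point.
Sat(EG ¬p) = {n0, n1, n3, n4, n5, n6}
AF (EG ¬p): least fixpoint, start Z0 = {n0, n1, n3, n4, n5, n6}, add states with every successor in Z. Already a fixed point.
Sat(AF (EG ¬p)) = {n0, n1, n3, n4, n5, n6}
Sat(EX (AF (EG ¬p))) = {s : some successor in {n0, n1, n3, n4, n5, n6}} = {n0, n1, n3, n4, n5, n6}
|Sat(EX (AF (EG ¬p)))| = |{n0, n1, n3, n4, n5, n6}| = 6.

6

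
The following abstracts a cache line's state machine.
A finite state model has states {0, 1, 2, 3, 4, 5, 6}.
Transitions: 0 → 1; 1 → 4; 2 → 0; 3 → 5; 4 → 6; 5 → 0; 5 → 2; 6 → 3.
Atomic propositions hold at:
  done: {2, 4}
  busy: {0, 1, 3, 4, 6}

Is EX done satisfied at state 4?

No

Sat(EX done) = {s : some successor in {2, 4}} = {1, 5}
4 ∉ Sat(EX done) = {1, 5}, so the formula does not hold at 4.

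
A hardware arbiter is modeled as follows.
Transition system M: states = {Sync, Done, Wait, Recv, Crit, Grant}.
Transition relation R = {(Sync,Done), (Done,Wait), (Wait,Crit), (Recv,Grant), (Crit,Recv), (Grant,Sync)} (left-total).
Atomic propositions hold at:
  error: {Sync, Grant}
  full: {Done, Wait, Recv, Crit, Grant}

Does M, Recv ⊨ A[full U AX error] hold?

Sat(AX error) = {s : every successor in {Sync, Grant}} = {Recv, Grant}
A[full U AX error]: least fixpoint, start Z0 = Sat(AX error) = {Recv, Grant}, add states in Sat(full) with every successor in Z. Z1 = {Recv, Crit, Grant}; Z2 = {Wait, Recv, Crit, Grant}; Z3 = {Done, Wait, Recv, Crit, Grant}; fixed.
Sat(A[full U AX error]) = {Done, Wait, Recv, Crit, Grant}
Recv ∈ Sat(A[full U AX error]) = {Done, Wait, Recv, Crit, Grant}, so the formula holds at Recv.

Yes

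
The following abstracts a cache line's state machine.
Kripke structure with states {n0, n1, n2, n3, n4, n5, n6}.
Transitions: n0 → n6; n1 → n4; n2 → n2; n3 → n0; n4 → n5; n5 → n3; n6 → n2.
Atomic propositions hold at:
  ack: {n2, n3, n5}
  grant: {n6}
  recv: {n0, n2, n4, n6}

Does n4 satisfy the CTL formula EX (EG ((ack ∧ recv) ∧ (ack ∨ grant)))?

Sat(ack ∧ recv) = {n2}
Sat(ack ∨ grant) = {n2, n3, n5, n6}
Sat((ack ∧ recv) ∧ (ack ∨ grant)) = {n2}
EG ((ack ∧ recv) ∧ (ack ∨ grant)): greatest fixpoint, start Z0 = {n2}, keep only states in Sat with some successor in Z. Already a fixed point.
Sat(EG ((ack ∧ recv) ∧ (ack ∨ grant))) = {n2}
Sat(EX (EG ((ack ∧ recv) ∧ (ack ∨ grant)))) = {s : some successor in {n2}} = {n2, n6}
n4 ∉ Sat(EX (EG ((ack ∧ recv) ∧ (ack ∨ grant)))) = {n2, n6}, so the formula does not hold at n4.

No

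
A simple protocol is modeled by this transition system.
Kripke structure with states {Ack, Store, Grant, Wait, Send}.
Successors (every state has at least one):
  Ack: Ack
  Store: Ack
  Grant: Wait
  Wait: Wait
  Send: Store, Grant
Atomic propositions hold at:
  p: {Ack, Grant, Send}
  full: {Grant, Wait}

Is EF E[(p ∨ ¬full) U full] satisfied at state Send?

Yes

Sat(¬full) = {Ack, Store, Send}
Sat(p ∨ ¬full) = {Ack, Store, Grant, Send}
E[(p ∨ ¬full) U full]: least fixpoint, start Z0 = Sat(full) = {Grant, Wait}, add states in Sat(p ∨ ¬full) with some successor in Z. Z1 = {Grant, Wait, Send}; fixed.
Sat(E[(p ∨ ¬full) U full]) = {Grant, Wait, Send}
EF E[(p ∨ ¬full) U full]: least fixpoint, start Z0 = {Grant, Wait, Send}, add states with some successor in Z. Already a fixed point.
Sat(EF E[(p ∨ ¬full) U full]) = {Grant, Wait, Send}
Send ∈ Sat(EF E[(p ∨ ¬full) U full]) = {Grant, Wait, Send}, so the formula holds at Send.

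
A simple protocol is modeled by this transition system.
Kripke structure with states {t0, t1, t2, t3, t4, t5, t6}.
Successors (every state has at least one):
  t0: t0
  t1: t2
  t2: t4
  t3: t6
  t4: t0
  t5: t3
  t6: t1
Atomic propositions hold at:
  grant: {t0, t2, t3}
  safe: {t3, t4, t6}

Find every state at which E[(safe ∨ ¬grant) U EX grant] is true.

Sat(¬grant) = {t1, t4, t5, t6}
Sat(safe ∨ ¬grant) = {t1, t3, t4, t5, t6}
Sat(EX grant) = {s : some successor in {t0, t2, t3}} = {t0, t1, t4, t5}
E[(safe ∨ ¬grant) U EX grant]: least fixpoint, start Z0 = Sat(EX grant) = {t0, t1, t4, t5}, add states in Sat(safe ∨ ¬grant) with some successor in Z. Z1 = {t0, t1, t4, t5, t6}; Z2 = {t0, t1, t3, t4, t5, t6}; fixed.
Sat(E[(safe ∨ ¬grant) U EX grant]) = {t0, t1, t3, t4, t5, t6}

{t0, t1, t3, t4, t5, t6}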